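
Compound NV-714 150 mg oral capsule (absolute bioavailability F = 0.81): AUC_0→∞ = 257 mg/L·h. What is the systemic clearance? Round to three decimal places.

CL = F × Dose / AUC_0→∞
   = 0.81 × 150 / 257 = 0.472763 L/h

CL = 0.473 L/h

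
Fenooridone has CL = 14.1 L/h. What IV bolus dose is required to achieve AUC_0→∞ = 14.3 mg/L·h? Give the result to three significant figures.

Dose_iv = CL × AUC_0→∞
     = 14.1 × 14.3 = 201.63 mg

Dose = 202 mg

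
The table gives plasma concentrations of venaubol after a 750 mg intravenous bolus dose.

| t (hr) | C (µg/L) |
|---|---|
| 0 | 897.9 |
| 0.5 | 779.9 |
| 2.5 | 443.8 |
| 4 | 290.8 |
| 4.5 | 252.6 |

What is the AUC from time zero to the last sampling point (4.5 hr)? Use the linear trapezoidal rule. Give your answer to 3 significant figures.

AUC = 2330 µg/L·hr

Trapezoidal AUC_0→4.5:
  [0→0.5]: (897.9+779.9)/2 × 0.5 = 419.45
  [0.5→2.5]: (779.9+443.8)/2 × 2 = 1223.7
  [2.5→4]: (443.8+290.8)/2 × 1.5 = 550.95
  [4→4.5]: (290.8+252.6)/2 × 0.5 = 135.85
  Sum = 2329.95 µg/L·hr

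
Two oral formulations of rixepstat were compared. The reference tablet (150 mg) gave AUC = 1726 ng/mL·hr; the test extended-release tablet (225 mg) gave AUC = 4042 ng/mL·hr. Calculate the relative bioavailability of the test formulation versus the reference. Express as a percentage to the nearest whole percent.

F_rel = (AUC_test/D_test) / (AUC_ref/D_ref)
      = (4042/225) / (1726/150)
      = 17.9644 / 11.5067 = 1.5612 = 156.12%

F_rel = 156%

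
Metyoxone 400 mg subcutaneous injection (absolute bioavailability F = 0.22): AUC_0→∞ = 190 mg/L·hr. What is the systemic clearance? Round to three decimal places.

CL = F × Dose / AUC_0→∞
   = 0.22 × 400 / 190 = 0.463158 L/hr

CL = 0.463 L/hr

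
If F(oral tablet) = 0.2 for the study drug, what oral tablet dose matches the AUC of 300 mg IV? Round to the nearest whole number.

D_oral = 1500 mg

For equal systemic exposure: F × D_ev = D_iv
D_ev = D_iv / F = 300 / 0.2 = 1500 mg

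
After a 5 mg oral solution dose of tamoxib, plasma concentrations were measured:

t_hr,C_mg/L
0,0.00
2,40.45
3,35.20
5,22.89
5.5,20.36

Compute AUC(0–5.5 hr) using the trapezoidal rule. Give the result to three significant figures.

AUC = 147 mg/L·hr

Trapezoidal AUC_0→5.5:
  [0→2]: (0.00+40.45)/2 × 2 = 40.45
  [2→3]: (40.45+35.20)/2 × 1 = 37.825
  [3→5]: (35.20+22.89)/2 × 2 = 58.09
  [5→5.5]: (22.89+20.36)/2 × 0.5 = 10.8125
  Sum = 147.1775 mg/L·hr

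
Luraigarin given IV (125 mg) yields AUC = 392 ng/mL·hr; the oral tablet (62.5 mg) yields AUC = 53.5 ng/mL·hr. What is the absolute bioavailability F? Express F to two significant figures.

F = 0.27

F = (AUC_ev / D_ev) / (AUC_iv / D_iv)
  = (53.5/62.5) / (392/125)
  = 0.856 / 3.136 = 0.2730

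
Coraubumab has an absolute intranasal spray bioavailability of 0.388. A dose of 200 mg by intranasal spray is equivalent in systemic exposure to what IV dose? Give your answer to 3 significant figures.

D_iv = 77.6 mg

Systemic exposure from an extravascular dose = F × D_ev, so the equivalent IV dose is F × D_ev.
D_iv = F × D_ev = 0.388 × 200 = 77.6 mg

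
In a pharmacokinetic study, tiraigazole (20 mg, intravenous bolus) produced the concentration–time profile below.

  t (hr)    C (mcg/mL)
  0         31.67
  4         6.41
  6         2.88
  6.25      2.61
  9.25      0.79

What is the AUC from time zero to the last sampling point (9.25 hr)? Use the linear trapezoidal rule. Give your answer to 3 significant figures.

Trapezoidal AUC_0→9.25:
  [0→4]: (31.67+6.41)/2 × 4 = 76.16
  [4→6]: (6.41+2.88)/2 × 2 = 9.29
  [6→6.25]: (2.88+2.61)/2 × 0.25 = 0.68625
  [6.25→9.25]: (2.61+0.79)/2 × 3 = 5.1
  Sum = 91.23625 mcg/mL·hr

AUC = 91.2 mcg/mL·hr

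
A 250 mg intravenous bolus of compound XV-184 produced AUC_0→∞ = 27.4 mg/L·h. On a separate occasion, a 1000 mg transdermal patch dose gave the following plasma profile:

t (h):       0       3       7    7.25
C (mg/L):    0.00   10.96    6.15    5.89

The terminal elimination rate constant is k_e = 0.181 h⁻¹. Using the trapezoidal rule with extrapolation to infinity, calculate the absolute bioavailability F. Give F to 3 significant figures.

Trapezoidal AUC_0→7.25 (transdermal patch):
  [0→3]: (0.00+10.96)/2 × 3 = 16.44
  [3→7]: (10.96+6.15)/2 × 4 = 34.22
  [7→7.25]: (6.15+5.89)/2 × 0.25 = 1.505
  Sum = 52.165 mg/L·h
Tail: C_last/k_e = 5.89/0.181 = 32.541
AUC_0→∞ (transdermal patch) = 52.165 + 32.541 = 84.706 mg/L·h
F = (AUC_ev/D_ev)/(AUC_iv/D_iv) = (84.706/1000)/(27.4/250) = 0.084706/0.1096 = 0.7729

F = 0.773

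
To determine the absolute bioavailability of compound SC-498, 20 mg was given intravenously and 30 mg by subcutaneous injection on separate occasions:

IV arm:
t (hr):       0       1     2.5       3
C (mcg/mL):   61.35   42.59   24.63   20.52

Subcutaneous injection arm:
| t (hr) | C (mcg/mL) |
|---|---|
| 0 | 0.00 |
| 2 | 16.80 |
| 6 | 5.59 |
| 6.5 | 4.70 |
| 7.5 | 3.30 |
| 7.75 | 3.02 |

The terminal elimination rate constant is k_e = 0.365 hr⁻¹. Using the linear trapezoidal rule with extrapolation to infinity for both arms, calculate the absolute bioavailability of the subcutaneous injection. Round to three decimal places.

F = 0.303

Trapezoidal AUC_0→3 (IV):
  [0→1]: (61.35+42.59)/2 × 1 = 51.97
  [1→2.5]: (42.59+24.63)/2 × 1.5 = 50.415
  [2.5→3]: (24.63+20.52)/2 × 0.5 = 11.2875
  Sum = 113.6725 mcg/mL·hr
IV tail: 20.52/0.365 = 56.219; AUC_iv,0→∞ = 113.6725 + 56.219 = 169.8915 mcg/mL·hr
Trapezoidal AUC_0→7.75 (subcutaneous injection):
  [0→2]: (0.00+16.80)/2 × 2 = 16.8
  [2→6]: (16.80+5.59)/2 × 4 = 44.78
  [6→6.5]: (5.59+4.70)/2 × 0.5 = 2.5725
  [6.5→7.5]: (4.70+3.30)/2 × 1 = 4.0
  [7.5→7.75]: (3.30+3.02)/2 × 0.25 = 0.79
  Sum = 68.9425 mcg/mL·hr
subcutaneous injection tail: 3.02/0.365 = 8.274; AUC_ev,0→∞ = 68.9425 + 8.274 = 77.2165 mcg/mL·hr
F = (AUC_ev/D_ev)/(AUC_iv/D_iv) = (77.2165/30)/(169.8915/20) = 2.57388/8.494575 = 0.3030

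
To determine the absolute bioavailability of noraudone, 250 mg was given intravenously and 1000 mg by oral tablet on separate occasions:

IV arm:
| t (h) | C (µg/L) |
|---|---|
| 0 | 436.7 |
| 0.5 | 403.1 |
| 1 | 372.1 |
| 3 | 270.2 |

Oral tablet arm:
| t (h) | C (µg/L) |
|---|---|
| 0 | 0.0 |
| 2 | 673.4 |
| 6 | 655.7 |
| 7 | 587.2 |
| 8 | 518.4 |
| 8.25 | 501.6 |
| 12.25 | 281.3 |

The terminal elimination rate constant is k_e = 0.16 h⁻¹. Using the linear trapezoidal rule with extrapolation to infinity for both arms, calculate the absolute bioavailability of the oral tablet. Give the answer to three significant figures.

Trapezoidal AUC_0→3 (IV):
  [0→0.5]: (436.7+403.1)/2 × 0.5 = 209.95
  [0.5→1]: (403.1+372.1)/2 × 0.5 = 193.8
  [1→3]: (372.1+270.2)/2 × 2 = 642.3
  Sum = 1046.05 µg/L·h
IV tail: 270.2/0.16 = 1688.750; AUC_iv,0→∞ = 1046.05 + 1688.750 = 2734.8 µg/L·h
Trapezoidal AUC_0→12.25 (oral tablet):
  [0→2]: (0.0+673.4)/2 × 2 = 673.4
  [2→6]: (673.4+655.7)/2 × 4 = 2658.2
  [6→7]: (655.7+587.2)/2 × 1 = 621.45
  [7→8]: (587.2+518.4)/2 × 1 = 552.8
  [8→8.25]: (518.4+501.6)/2 × 0.25 = 127.5
  [8.25→12.25]: (501.6+281.3)/2 × 4 = 1565.8
  Sum = 6199.15 µg/L·h
oral tablet tail: 281.3/0.16 = 1758.125; AUC_ev,0→∞ = 6199.15 + 1758.125 = 7957.275 µg/L·h
F = (AUC_ev/D_ev)/(AUC_iv/D_iv) = (7957.275/1000)/(2734.8/250) = 7.957275/10.9392 = 0.7274

F = 0.727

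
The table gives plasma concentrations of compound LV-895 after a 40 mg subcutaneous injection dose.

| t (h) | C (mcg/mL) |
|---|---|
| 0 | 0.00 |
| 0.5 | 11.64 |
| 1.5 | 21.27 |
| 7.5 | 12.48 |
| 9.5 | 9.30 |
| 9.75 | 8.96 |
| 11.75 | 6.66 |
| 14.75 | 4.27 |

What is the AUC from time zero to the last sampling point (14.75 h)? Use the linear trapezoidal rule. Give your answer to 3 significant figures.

Trapezoidal AUC_0→14.75:
  [0→0.5]: (0.00+11.64)/2 × 0.5 = 2.91
  [0.5→1.5]: (11.64+21.27)/2 × 1 = 16.455
  [1.5→7.5]: (21.27+12.48)/2 × 6 = 101.25
  [7.5→9.5]: (12.48+9.30)/2 × 2 = 21.78
  [9.5→9.75]: (9.30+8.96)/2 × 0.25 = 2.2825
  [9.75→11.75]: (8.96+6.66)/2 × 2 = 15.62
  [11.75→14.75]: (6.66+4.27)/2 × 3 = 16.395
  Sum = 176.6925 mcg/mL·h

AUC = 177 mcg/mL·h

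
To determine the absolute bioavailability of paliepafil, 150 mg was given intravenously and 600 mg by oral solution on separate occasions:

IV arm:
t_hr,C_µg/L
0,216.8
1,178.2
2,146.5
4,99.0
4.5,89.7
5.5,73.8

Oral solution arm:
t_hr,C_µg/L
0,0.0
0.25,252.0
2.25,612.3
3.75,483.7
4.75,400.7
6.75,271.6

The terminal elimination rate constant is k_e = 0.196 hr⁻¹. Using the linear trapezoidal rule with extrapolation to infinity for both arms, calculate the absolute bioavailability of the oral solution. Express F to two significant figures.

Trapezoidal AUC_0→5.5 (IV):
  [0→1]: (216.8+178.2)/2 × 1 = 197.5
  [1→2]: (178.2+146.5)/2 × 1 = 162.35
  [2→4]: (146.5+99.0)/2 × 2 = 245.5
  [4→4.5]: (99.0+89.7)/2 × 0.5 = 47.175
  [4.5→5.5]: (89.7+73.8)/2 × 1 = 81.75
  Sum = 734.275 µg/L·hr
IV tail: 73.8/0.196 = 376.531; AUC_iv,0→∞ = 734.275 + 376.531 = 1110.806 µg/L·hr
Trapezoidal AUC_0→6.75 (oral solution):
  [0→0.25]: (0.0+252.0)/2 × 0.25 = 31.5
  [0.25→2.25]: (252.0+612.3)/2 × 2 = 864.3
  [2.25→3.75]: (612.3+483.7)/2 × 1.5 = 822.0
  [3.75→4.75]: (483.7+400.7)/2 × 1 = 442.2
  [4.75→6.75]: (400.7+271.6)/2 × 2 = 672.3
  Sum = 2832.3 µg/L·hr
oral solution tail: 271.6/0.196 = 1385.714; AUC_ev,0→∞ = 2832.3 + 1385.714 = 4218.014 µg/L·hr
F = (AUC_ev/D_ev)/(AUC_iv/D_iv) = (4218.014/600)/(1110.806/150) = 7.03002/7.40537 = 0.9493

F = 0.95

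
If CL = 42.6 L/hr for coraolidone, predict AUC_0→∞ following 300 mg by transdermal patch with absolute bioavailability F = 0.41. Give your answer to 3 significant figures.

AUC_0→∞ = F × Dose / CL
        = 0.41 × 300 / 42.6 = 2.88732 mg/L·hr

AUC = 2.89 mg/L·hr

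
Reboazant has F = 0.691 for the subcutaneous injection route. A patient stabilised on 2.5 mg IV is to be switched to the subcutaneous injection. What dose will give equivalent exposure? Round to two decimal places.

D_subcutaneous = 3.62 mg

For equal systemic exposure: F × D_ev = D_iv
D_ev = D_iv / F = 2.5 / 0.691 = 3.61795 mg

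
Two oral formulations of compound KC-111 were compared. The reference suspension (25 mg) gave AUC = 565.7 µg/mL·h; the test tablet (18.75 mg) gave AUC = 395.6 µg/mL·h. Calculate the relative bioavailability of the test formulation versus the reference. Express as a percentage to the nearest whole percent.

F_rel = 93%

F_rel = (AUC_test/D_test) / (AUC_ref/D_ref)
      = (395.6/18.75) / (565.7/25)
      = 21.0987 / 22.628 = 0.9324 = 93.24%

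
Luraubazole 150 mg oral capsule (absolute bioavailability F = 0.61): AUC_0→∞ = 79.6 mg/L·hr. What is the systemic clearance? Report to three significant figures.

CL = 1.15 L/hr

CL = F × Dose / AUC_0→∞
   = 0.61 × 150 / 79.6 = 1.1495 L/hr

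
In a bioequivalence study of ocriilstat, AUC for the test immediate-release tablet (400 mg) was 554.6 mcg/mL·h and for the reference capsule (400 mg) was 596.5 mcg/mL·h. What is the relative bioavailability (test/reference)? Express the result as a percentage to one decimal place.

F_rel = 93.0%

F_rel = (AUC_test/D_test) / (AUC_ref/D_ref)
      = (554.6/400) / (596.5/400)
      = 1.3865 / 1.49125 = 0.9298 = 92.98%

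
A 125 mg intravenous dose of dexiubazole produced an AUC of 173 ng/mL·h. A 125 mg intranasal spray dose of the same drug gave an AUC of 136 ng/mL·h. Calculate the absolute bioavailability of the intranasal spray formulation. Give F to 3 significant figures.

F = 0.786

F = (AUC_ev / D_ev) / (AUC_iv / D_iv)
  = (136/125) / (173/125)
  = 1.088 / 1.384 = 0.7861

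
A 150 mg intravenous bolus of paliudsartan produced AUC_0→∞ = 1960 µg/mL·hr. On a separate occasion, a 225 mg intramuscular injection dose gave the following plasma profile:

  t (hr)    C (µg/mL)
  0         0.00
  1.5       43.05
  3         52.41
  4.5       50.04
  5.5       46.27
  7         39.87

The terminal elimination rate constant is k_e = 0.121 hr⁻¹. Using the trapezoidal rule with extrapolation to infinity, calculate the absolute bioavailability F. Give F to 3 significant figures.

F = 0.212

Trapezoidal AUC_0→7 (intramuscular injection):
  [0→1.5]: (0.00+43.05)/2 × 1.5 = 32.2875
  [1.5→3]: (43.05+52.41)/2 × 1.5 = 71.595
  [3→4.5]: (52.41+50.04)/2 × 1.5 = 76.8375
  [4.5→5.5]: (50.04+46.27)/2 × 1 = 48.155
  [5.5→7]: (46.27+39.87)/2 × 1.5 = 64.605
  Sum = 293.48 µg/mL·hr
Tail: C_last/k_e = 39.87/0.121 = 329.504
AUC_0→∞ (intramuscular injection) = 293.48 + 329.504 = 622.984 µg/mL·hr
F = (AUC_ev/D_ev)/(AUC_iv/D_iv) = (622.984/225)/(1960/150) = 2.76882/13.0667 = 0.2119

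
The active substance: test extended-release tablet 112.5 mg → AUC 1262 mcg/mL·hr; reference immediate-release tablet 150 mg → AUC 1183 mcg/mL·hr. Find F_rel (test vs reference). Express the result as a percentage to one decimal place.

F_rel = (AUC_test/D_test) / (AUC_ref/D_ref)
      = (1262/112.5) / (1183/150)
      = 11.2178 / 7.88667 = 1.4224 = 142.24%

F_rel = 142.2%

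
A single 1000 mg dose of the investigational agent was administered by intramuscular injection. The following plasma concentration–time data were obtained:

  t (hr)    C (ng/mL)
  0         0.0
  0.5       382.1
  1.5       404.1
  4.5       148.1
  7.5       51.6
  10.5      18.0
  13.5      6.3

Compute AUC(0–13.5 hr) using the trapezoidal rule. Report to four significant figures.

AUC = 1757 ng/mL·hr

Trapezoidal AUC_0→13.5:
  [0→0.5]: (0.0+382.1)/2 × 0.5 = 95.525
  [0.5→1.5]: (382.1+404.1)/2 × 1 = 393.1
  [1.5→4.5]: (404.1+148.1)/2 × 3 = 828.3
  [4.5→7.5]: (148.1+51.6)/2 × 3 = 299.55
  [7.5→10.5]: (51.6+18.0)/2 × 3 = 104.4
  [10.5→13.5]: (18.0+6.3)/2 × 3 = 36.45
  Sum = 1757.325 ng/mL·hr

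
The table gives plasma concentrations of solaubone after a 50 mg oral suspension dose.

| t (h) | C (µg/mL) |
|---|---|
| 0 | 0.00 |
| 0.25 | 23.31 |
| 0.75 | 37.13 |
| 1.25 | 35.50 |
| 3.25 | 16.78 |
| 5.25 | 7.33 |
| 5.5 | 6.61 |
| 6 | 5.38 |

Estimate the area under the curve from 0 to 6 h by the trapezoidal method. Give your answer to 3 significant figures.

Trapezoidal AUC_0→6:
  [0→0.25]: (0.00+23.31)/2 × 0.25 = 2.91375
  [0.25→0.75]: (23.31+37.13)/2 × 0.5 = 15.11
  [0.75→1.25]: (37.13+35.50)/2 × 0.5 = 18.1575
  [1.25→3.25]: (35.50+16.78)/2 × 2 = 52.28
  [3.25→5.25]: (16.78+7.33)/2 × 2 = 24.11
  [5.25→5.5]: (7.33+6.61)/2 × 0.25 = 1.7425
  [5.5→6]: (6.61+5.38)/2 × 0.5 = 2.9975
  Sum = 117.31125 µg/mL·h

AUC = 117 µg/mL·h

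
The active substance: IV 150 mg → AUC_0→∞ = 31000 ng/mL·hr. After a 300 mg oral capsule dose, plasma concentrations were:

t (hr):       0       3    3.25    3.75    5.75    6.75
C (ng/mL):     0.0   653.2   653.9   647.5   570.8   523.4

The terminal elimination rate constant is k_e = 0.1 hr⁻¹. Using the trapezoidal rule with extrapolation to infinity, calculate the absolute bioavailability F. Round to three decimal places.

F = 0.137

Trapezoidal AUC_0→6.75 (oral capsule):
  [0→3]: (0.0+653.2)/2 × 3 = 979.8
  [3→3.25]: (653.2+653.9)/2 × 0.25 = 163.3875
  [3.25→3.75]: (653.9+647.5)/2 × 0.5 = 325.35
  [3.75→5.75]: (647.5+570.8)/2 × 2 = 1218.3
  [5.75→6.75]: (570.8+523.4)/2 × 1 = 547.1
  Sum = 3233.9375 ng/mL·hr
Tail: C_last/k_e = 523.4/0.1 = 5234.000
AUC_0→∞ (oral capsule) = 3233.9375 + 5234.000 = 8467.9375 ng/mL·hr
F = (AUC_ev/D_ev)/(AUC_iv/D_iv) = (8467.9375/300)/(31000/150) = 28.2265/206.667 = 0.1366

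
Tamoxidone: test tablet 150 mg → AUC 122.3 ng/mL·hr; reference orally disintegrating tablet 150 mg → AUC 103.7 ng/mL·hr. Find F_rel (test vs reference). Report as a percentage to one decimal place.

F_rel = (AUC_test/D_test) / (AUC_ref/D_ref)
      = (122.3/150) / (103.7/150)
      = 0.815333 / 0.691333 = 1.1794 = 117.94%

F_rel = 117.9%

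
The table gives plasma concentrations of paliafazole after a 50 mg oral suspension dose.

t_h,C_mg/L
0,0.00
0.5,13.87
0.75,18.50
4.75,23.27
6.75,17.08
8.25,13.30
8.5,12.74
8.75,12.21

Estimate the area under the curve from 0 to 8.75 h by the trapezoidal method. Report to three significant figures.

AUC = 161 mg/L·h

Trapezoidal AUC_0→8.75:
  [0→0.5]: (0.00+13.87)/2 × 0.5 = 3.4675
  [0.5→0.75]: (13.87+18.50)/2 × 0.25 = 4.04625
  [0.75→4.75]: (18.50+23.27)/2 × 4 = 83.54
  [4.75→6.75]: (23.27+17.08)/2 × 2 = 40.35
  [6.75→8.25]: (17.08+13.30)/2 × 1.5 = 22.785
  [8.25→8.5]: (13.30+12.74)/2 × 0.25 = 3.255
  [8.5→8.75]: (12.74+12.21)/2 × 0.25 = 3.11875
  Sum = 160.5625 mg/L·h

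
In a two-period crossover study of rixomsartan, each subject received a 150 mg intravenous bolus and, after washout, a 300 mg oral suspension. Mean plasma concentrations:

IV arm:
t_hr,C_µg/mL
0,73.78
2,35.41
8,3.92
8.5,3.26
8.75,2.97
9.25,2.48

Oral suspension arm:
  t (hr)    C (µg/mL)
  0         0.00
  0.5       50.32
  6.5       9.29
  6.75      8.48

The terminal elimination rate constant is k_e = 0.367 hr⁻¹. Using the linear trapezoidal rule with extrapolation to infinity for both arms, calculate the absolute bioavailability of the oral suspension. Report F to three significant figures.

Trapezoidal AUC_0→9.25 (IV):
  [0→2]: (73.78+35.41)/2 × 2 = 109.19
  [2→8]: (35.41+3.92)/2 × 6 = 117.99
  [8→8.5]: (3.92+3.26)/2 × 0.5 = 1.795
  [8.5→8.75]: (3.26+2.97)/2 × 0.25 = 0.77875
  [8.75→9.25]: (2.97+2.48)/2 × 0.5 = 1.3625
  Sum = 231.11625 µg/mL·hr
IV tail: 2.48/0.367 = 6.757; AUC_iv,0→∞ = 231.11625 + 6.757 = 237.87325 µg/mL·hr
Trapezoidal AUC_0→6.75 (oral suspension):
  [0→0.5]: (0.00+50.32)/2 × 0.5 = 12.58
  [0.5→6.5]: (50.32+9.29)/2 × 6 = 178.83
  [6.5→6.75]: (9.29+8.48)/2 × 0.25 = 2.22125
  Sum = 193.63125 µg/mL·hr
oral suspension tail: 8.48/0.367 = 23.106; AUC_ev,0→∞ = 193.63125 + 23.106 = 216.73725 µg/mL·hr
F = (AUC_ev/D_ev)/(AUC_iv/D_iv) = (216.73725/300)/(237.87325/150) = 0.7224575/1.58582 = 0.4556

F = 0.456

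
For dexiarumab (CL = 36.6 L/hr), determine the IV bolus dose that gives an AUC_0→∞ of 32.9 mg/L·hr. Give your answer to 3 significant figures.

Dose_iv = CL × AUC_0→∞
     = 36.6 × 32.9 = 1204.14 mg

Dose = 1200 mg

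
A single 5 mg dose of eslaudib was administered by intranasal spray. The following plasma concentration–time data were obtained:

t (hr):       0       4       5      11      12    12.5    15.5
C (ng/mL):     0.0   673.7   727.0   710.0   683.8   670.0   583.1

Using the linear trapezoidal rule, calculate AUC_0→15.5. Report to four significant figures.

AUC = 9274 ng/mL·hr

Trapezoidal AUC_0→15.5:
  [0→4]: (0.0+673.7)/2 × 4 = 1347.4
  [4→5]: (673.7+727.0)/2 × 1 = 700.35
  [5→11]: (727.0+710.0)/2 × 6 = 4311.0
  [11→12]: (710.0+683.8)/2 × 1 = 696.9
  [12→12.5]: (683.8+670.0)/2 × 0.5 = 338.45
  [12.5→15.5]: (670.0+583.1)/2 × 3 = 1879.65
  Sum = 9273.75 ng/mL·hr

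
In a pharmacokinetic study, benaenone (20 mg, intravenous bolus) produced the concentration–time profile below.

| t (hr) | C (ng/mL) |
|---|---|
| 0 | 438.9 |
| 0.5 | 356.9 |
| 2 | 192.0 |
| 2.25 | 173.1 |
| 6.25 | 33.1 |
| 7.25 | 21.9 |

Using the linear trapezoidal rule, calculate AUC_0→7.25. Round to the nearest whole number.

Trapezoidal AUC_0→7.25:
  [0→0.5]: (438.9+356.9)/2 × 0.5 = 198.95
  [0.5→2]: (356.9+192.0)/2 × 1.5 = 411.675
  [2→2.25]: (192.0+173.1)/2 × 0.25 = 45.6375
  [2.25→6.25]: (173.1+33.1)/2 × 4 = 412.4
  [6.25→7.25]: (33.1+21.9)/2 × 1 = 27.5
  Sum = 1096.1625 ng/mL·hr

AUC = 1096 ng/mL·hr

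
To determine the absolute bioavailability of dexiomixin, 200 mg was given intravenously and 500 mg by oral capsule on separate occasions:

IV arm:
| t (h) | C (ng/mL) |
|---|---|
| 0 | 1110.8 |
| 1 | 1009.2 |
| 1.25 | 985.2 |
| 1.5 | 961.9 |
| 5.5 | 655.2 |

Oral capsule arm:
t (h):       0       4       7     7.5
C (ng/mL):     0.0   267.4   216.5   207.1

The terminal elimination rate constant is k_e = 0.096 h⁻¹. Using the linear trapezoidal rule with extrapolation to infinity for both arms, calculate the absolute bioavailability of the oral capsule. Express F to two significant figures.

Trapezoidal AUC_0→5.5 (IV):
  [0→1]: (1110.8+1009.2)/2 × 1 = 1060.0
  [1→1.25]: (1009.2+985.2)/2 × 0.25 = 249.3
  [1.25→1.5]: (985.2+961.9)/2 × 0.25 = 243.3875
  [1.5→5.5]: (961.9+655.2)/2 × 4 = 3234.2
  Sum = 4786.8875 ng/mL·h
IV tail: 655.2/0.096 = 6825.000; AUC_iv,0→∞ = 4786.8875 + 6825.000 = 11611.8875 ng/mL·h
Trapezoidal AUC_0→7.5 (oral capsule):
  [0→4]: (0.0+267.4)/2 × 4 = 534.8
  [4→7]: (267.4+216.5)/2 × 3 = 725.85
  [7→7.5]: (216.5+207.1)/2 × 0.5 = 105.9
  Sum = 1366.55 ng/mL·h
oral capsule tail: 207.1/0.096 = 2157.292; AUC_ev,0→∞ = 1366.55 + 2157.292 = 3523.842 ng/mL·h
F = (AUC_ev/D_ev)/(AUC_iv/D_iv) = (3523.842/500)/(11611.8875/200) = 7.047684/58.0594 = 0.1214

F = 0.12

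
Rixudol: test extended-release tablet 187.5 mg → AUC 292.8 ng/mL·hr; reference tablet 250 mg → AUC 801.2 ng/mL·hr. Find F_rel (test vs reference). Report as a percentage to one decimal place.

F_rel = 48.7%

F_rel = (AUC_test/D_test) / (AUC_ref/D_ref)
      = (292.8/187.5) / (801.2/250)
      = 1.5616 / 3.2048 = 0.4873 = 48.73%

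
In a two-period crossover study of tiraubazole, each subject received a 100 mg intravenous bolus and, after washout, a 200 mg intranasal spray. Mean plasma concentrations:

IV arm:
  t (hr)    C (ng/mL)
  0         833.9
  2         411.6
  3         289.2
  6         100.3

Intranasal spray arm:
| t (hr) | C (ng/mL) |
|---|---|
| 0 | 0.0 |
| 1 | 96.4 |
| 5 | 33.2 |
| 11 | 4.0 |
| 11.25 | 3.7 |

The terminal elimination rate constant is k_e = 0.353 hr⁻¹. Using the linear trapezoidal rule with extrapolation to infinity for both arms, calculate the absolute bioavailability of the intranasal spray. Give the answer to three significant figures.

Trapezoidal AUC_0→6 (IV):
  [0→2]: (833.9+411.6)/2 × 2 = 1245.5
  [2→3]: (411.6+289.2)/2 × 1 = 350.4
  [3→6]: (289.2+100.3)/2 × 3 = 584.25
  Sum = 2180.15 ng/mL·hr
IV tail: 100.3/0.353 = 284.136; AUC_iv,0→∞ = 2180.15 + 284.136 = 2464.286 ng/mL·hr
Trapezoidal AUC_0→11.25 (intranasal spray):
  [0→1]: (0.0+96.4)/2 × 1 = 48.2
  [1→5]: (96.4+33.2)/2 × 4 = 259.2
  [5→11]: (33.2+4.0)/2 × 6 = 111.6
  [11→11.25]: (4.0+3.7)/2 × 0.25 = 0.9625
  Sum = 419.9625 ng/mL·hr
intranasal spray tail: 3.7/0.353 = 10.482; AUC_ev,0→∞ = 419.9625 + 10.482 = 430.4445 ng/mL·hr
F = (AUC_ev/D_ev)/(AUC_iv/D_iv) = (430.4445/200)/(2464.286/100) = 2.1522225/24.64286 = 0.0873

F = 0.0873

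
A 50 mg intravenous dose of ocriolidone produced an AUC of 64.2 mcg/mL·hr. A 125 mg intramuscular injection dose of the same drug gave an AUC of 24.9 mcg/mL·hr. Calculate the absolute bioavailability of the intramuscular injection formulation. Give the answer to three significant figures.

F = 0.155

F = (AUC_ev / D_ev) / (AUC_iv / D_iv)
  = (24.9/125) / (64.2/50)
  = 0.1992 / 1.284 = 0.1551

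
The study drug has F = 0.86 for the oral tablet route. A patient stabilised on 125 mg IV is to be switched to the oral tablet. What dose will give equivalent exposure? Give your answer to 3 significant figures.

D_oral = 145 mg

For equal systemic exposure: F × D_ev = D_iv
D_ev = D_iv / F = 125 / 0.86 = 145.349 mg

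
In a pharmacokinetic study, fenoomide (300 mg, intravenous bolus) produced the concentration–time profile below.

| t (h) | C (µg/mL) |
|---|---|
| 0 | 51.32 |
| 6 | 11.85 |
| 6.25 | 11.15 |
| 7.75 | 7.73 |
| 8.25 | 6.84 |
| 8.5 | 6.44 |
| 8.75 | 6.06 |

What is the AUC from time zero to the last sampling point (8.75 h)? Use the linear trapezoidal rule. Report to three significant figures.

Trapezoidal AUC_0→8.75:
  [0→6]: (51.32+11.85)/2 × 6 = 189.51
  [6→6.25]: (11.85+11.15)/2 × 0.25 = 2.875
  [6.25→7.75]: (11.15+7.73)/2 × 1.5 = 14.16
  [7.75→8.25]: (7.73+6.84)/2 × 0.5 = 3.6425
  [8.25→8.5]: (6.84+6.44)/2 × 0.25 = 1.66
  [8.5→8.75]: (6.44+6.06)/2 × 0.25 = 1.5625
  Sum = 213.41 µg/mL·h

AUC = 213 µg/mL·h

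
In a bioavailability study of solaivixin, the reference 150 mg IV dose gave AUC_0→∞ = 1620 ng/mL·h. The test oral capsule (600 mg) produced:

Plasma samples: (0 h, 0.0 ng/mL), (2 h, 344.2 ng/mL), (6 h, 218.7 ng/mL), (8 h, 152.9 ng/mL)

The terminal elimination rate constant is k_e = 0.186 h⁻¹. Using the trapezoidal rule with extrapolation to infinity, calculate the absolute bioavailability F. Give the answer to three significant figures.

Trapezoidal AUC_0→8 (oral capsule):
  [0→2]: (0.0+344.2)/2 × 2 = 344.2
  [2→6]: (344.2+218.7)/2 × 4 = 1125.8
  [6→8]: (218.7+152.9)/2 × 2 = 371.6
  Sum = 1841.6 ng/mL·h
Tail: C_last/k_e = 152.9/0.186 = 822.043
AUC_0→∞ (oral capsule) = 1841.6 + 822.043 = 2663.643 ng/mL·h
F = (AUC_ev/D_ev)/(AUC_iv/D_iv) = (2663.643/600)/(1620/150) = 4.439405/10.8 = 0.4111

F = 0.411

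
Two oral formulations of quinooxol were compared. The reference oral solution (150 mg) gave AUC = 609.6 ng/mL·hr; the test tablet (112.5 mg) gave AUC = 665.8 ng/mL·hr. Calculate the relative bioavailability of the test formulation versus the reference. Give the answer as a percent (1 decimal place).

F_rel = 145.6%

F_rel = (AUC_test/D_test) / (AUC_ref/D_ref)
      = (665.8/112.5) / (609.6/150)
      = 5.91822 / 4.064 = 1.4563 = 145.63%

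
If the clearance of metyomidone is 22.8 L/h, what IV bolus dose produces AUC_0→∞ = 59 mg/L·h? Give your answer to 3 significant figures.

Dose_iv = CL × AUC_0→∞
     = 22.8 × 59 = 1345.2 mg

Dose = 1350 mg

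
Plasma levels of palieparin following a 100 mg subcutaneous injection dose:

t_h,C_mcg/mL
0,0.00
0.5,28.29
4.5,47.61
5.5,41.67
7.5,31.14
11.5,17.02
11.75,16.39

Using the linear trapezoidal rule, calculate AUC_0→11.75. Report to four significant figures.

AUC = 376.8 mcg/mL·h

Trapezoidal AUC_0→11.75:
  [0→0.5]: (0.00+28.29)/2 × 0.5 = 7.0725
  [0.5→4.5]: (28.29+47.61)/2 × 4 = 151.8
  [4.5→5.5]: (47.61+41.67)/2 × 1 = 44.64
  [5.5→7.5]: (41.67+31.14)/2 × 2 = 72.81
  [7.5→11.5]: (31.14+17.02)/2 × 4 = 96.32
  [11.5→11.75]: (17.02+16.39)/2 × 0.25 = 4.17625
  Sum = 376.81875 mcg/mL·h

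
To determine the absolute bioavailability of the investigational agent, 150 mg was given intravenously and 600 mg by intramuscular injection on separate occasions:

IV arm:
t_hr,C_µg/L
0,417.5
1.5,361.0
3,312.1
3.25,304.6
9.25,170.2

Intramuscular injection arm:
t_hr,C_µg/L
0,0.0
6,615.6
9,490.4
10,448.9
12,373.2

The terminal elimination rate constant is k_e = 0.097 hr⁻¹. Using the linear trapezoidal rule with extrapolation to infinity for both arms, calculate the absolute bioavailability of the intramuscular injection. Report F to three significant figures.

Trapezoidal AUC_0→9.25 (IV):
  [0→1.5]: (417.5+361.0)/2 × 1.5 = 583.875
  [1.5→3]: (361.0+312.1)/2 × 1.5 = 504.825
  [3→3.25]: (312.1+304.6)/2 × 0.25 = 77.0875
  [3.25→9.25]: (304.6+170.2)/2 × 6 = 1424.4
  Sum = 2590.1875 µg/L·hr
IV tail: 170.2/0.097 = 1754.639; AUC_iv,0→∞ = 2590.1875 + 1754.639 = 4344.8265 µg/L·hr
Trapezoidal AUC_0→12 (intramuscular injection):
  [0→6]: (0.0+615.6)/2 × 6 = 1846.8
  [6→9]: (615.6+490.4)/2 × 3 = 1659.0
  [9→10]: (490.4+448.9)/2 × 1 = 469.65
  [10→12]: (448.9+373.2)/2 × 2 = 822.1
  Sum = 4797.55 µg/L·hr
intramuscular injection tail: 373.2/0.097 = 3847.423; AUC_ev,0→∞ = 4797.55 + 3847.423 = 8644.973 µg/L·hr
F = (AUC_ev/D_ev)/(AUC_iv/D_iv) = (8644.973/600)/(4344.8265/150) = 14.4083/28.96551 = 0.4974

F = 0.497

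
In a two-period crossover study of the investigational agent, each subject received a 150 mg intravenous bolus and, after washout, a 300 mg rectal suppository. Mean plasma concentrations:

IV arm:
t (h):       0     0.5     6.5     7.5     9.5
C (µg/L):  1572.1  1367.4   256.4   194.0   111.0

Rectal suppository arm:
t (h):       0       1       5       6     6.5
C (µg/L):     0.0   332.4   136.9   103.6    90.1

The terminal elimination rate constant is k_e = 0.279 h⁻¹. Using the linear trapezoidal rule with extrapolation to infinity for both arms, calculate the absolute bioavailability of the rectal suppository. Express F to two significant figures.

Trapezoidal AUC_0→9.5 (IV):
  [0→0.5]: (1572.1+1367.4)/2 × 0.5 = 734.875
  [0.5→6.5]: (1367.4+256.4)/2 × 6 = 4871.4
  [6.5→7.5]: (256.4+194.0)/2 × 1 = 225.2
  [7.5→9.5]: (194.0+111.0)/2 × 2 = 305.0
  Sum = 6136.475 µg/L·h
IV tail: 111.0/0.279 = 397.849; AUC_iv,0→∞ = 6136.475 + 397.849 = 6534.324 µg/L·h
Trapezoidal AUC_0→6.5 (rectal suppository):
  [0→1]: (0.0+332.4)/2 × 1 = 166.2
  [1→5]: (332.4+136.9)/2 × 4 = 938.6
  [5→6]: (136.9+103.6)/2 × 1 = 120.25
  [6→6.5]: (103.6+90.1)/2 × 0.5 = 48.425
  Sum = 1273.475 µg/L·h
rectal suppository tail: 90.1/0.279 = 322.939; AUC_ev,0→∞ = 1273.475 + 322.939 = 1596.414 µg/L·h
F = (AUC_ev/D_ev)/(AUC_iv/D_iv) = (1596.414/300)/(6534.324/150) = 5.32138/43.56216 = 0.1222

F = 0.12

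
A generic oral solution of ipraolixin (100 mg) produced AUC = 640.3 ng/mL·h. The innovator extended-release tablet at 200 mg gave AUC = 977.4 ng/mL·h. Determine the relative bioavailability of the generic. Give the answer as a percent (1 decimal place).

F_rel = (AUC_test/D_test) / (AUC_ref/D_ref)
      = (640.3/100) / (977.4/200)
      = 6.403 / 4.887 = 1.3102 = 131.02%

F_rel = 131.0%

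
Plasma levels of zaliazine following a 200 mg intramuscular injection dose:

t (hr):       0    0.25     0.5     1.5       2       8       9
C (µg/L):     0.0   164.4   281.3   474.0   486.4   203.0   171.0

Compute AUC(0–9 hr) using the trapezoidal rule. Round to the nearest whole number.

Trapezoidal AUC_0→9:
  [0→0.25]: (0.0+164.4)/2 × 0.25 = 20.55
  [0.25→0.5]: (164.4+281.3)/2 × 0.25 = 55.7125
  [0.5→1.5]: (281.3+474.0)/2 × 1 = 377.65
  [1.5→2]: (474.0+486.4)/2 × 0.5 = 240.1
  [2→8]: (486.4+203.0)/2 × 6 = 2068.2
  [8→9]: (203.0+171.0)/2 × 1 = 187.0
  Sum = 2949.2125 µg/L·hr

AUC = 2949 µg/L·hr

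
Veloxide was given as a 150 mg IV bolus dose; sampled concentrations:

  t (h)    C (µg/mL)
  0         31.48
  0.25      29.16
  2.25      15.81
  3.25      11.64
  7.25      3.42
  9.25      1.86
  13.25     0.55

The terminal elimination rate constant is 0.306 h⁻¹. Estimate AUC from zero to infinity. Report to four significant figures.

Trapezoidal AUC_0→13.25:
  [0→0.25]: (31.48+29.16)/2 × 0.25 = 7.58
  [0.25→2.25]: (29.16+15.81)/2 × 2 = 44.97
  [2.25→3.25]: (15.81+11.64)/2 × 1 = 13.725
  [3.25→7.25]: (11.64+3.42)/2 × 4 = 30.12
  [7.25→9.25]: (3.42+1.86)/2 × 2 = 5.28
  [9.25→13.25]: (1.86+0.55)/2 × 4 = 4.82
  Sum = 106.495 µg/mL·h
Extrapolated tail: C_last / k_e = 0.55 / 0.306 = 1.797
AUC_0→∞ = 106.495 + 1.797 = 108.292 µg/mL·h

AUC = 108.3 µg/mL·h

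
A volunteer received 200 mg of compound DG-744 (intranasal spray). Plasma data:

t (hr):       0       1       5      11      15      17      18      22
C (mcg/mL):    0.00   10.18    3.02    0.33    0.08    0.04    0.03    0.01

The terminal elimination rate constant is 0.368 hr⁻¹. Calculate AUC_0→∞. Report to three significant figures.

AUC = 42.6 mcg/mL·hr

Trapezoidal AUC_0→22:
  [0→1]: (0.00+10.18)/2 × 1 = 5.09
  [1→5]: (10.18+3.02)/2 × 4 = 26.4
  [5→11]: (3.02+0.33)/2 × 6 = 10.05
  [11→15]: (0.33+0.08)/2 × 4 = 0.82
  [15→17]: (0.08+0.04)/2 × 2 = 0.12
  [17→18]: (0.04+0.03)/2 × 1 = 0.035
  [18→22]: (0.03+0.01)/2 × 4 = 0.08
  Sum = 42.595 mcg/mL·hr
Extrapolated tail: C_last / k_e = 0.01 / 0.368 = 0.027
AUC_0→∞ = 42.595 + 0.027 = 42.622 mcg/mL·hr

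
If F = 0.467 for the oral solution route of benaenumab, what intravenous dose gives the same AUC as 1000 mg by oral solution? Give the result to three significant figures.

Systemic exposure from an extravascular dose = F × D_ev, so the equivalent IV dose is F × D_ev.
D_iv = F × D_ev = 0.467 × 1000 = 467 mg

D_iv = 467 mg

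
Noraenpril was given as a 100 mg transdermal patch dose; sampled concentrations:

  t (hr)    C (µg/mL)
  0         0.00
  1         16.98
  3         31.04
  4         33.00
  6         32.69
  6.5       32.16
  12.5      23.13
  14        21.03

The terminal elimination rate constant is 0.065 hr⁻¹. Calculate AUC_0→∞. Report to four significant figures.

AUC = 693.0 µg/mL·hr

Trapezoidal AUC_0→14:
  [0→1]: (0.00+16.98)/2 × 1 = 8.49
  [1→3]: (16.98+31.04)/2 × 2 = 48.02
  [3→4]: (31.04+33.00)/2 × 1 = 32.02
  [4→6]: (33.00+32.69)/2 × 2 = 65.69
  [6→6.5]: (32.69+32.16)/2 × 0.5 = 16.2125
  [6.5→12.5]: (32.16+23.13)/2 × 6 = 165.87
  [12.5→14]: (23.13+21.03)/2 × 1.5 = 33.12
  Sum = 369.4225 µg/mL·hr
Extrapolated tail: C_last / k_e = 21.03 / 0.065 = 323.538
AUC_0→∞ = 369.4225 + 323.538 = 692.9605 µg/mL·hr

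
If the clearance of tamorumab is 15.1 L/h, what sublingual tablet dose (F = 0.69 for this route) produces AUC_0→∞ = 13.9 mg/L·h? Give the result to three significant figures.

Dose = CL × AUC_0→∞ / F
     = 15.1 × 13.9 / 0.69 = 304.188 mg

Dose = 304 mg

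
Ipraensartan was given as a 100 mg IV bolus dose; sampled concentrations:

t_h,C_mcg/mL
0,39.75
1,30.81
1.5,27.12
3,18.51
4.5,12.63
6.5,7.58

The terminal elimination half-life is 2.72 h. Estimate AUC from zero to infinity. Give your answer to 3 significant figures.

AUC = 157 mcg/mL·h

Trapezoidal AUC_0→6.5:
  [0→1]: (39.75+30.81)/2 × 1 = 35.28
  [1→1.5]: (30.81+27.12)/2 × 0.5 = 14.4825
  [1.5→3]: (27.12+18.51)/2 × 1.5 = 34.2225
  [3→4.5]: (18.51+12.63)/2 × 1.5 = 23.355
  [4.5→6.5]: (12.63+7.58)/2 × 2 = 20.21
  Sum = 127.55 mcg/mL·h
k_e = ln2 / t½ = 0.693147 / 2.72 = 0.2548 h^-1
Extrapolated tail: C_last / k_e = 7.58 / 0.2548 = 29.749
AUC_0→∞ = 127.55 + 29.749 = 157.299 mcg/mL·h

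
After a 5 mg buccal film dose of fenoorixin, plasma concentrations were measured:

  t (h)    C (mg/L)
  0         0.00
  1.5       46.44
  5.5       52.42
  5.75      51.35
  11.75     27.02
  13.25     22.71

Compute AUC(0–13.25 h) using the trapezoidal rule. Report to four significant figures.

Trapezoidal AUC_0→13.25:
  [0→1.5]: (0.00+46.44)/2 × 1.5 = 34.83
  [1.5→5.5]: (46.44+52.42)/2 × 4 = 197.72
  [5.5→5.75]: (52.42+51.35)/2 × 0.25 = 12.97125
  [5.75→11.75]: (51.35+27.02)/2 × 6 = 235.11
  [11.75→13.25]: (27.02+22.71)/2 × 1.5 = 37.2975
  Sum = 517.92875 mg/L·h

AUC = 517.9 mg/L·h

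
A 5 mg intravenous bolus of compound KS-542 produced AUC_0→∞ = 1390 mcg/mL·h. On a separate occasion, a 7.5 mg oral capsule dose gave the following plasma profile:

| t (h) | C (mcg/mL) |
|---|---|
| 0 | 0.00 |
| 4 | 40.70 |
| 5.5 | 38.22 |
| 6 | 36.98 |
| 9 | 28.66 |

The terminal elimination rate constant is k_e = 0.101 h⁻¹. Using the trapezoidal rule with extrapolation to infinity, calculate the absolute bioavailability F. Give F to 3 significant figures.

Trapezoidal AUC_0→9 (oral capsule):
  [0→4]: (0.00+40.70)/2 × 4 = 81.4
  [4→5.5]: (40.70+38.22)/2 × 1.5 = 59.19
  [5.5→6]: (38.22+36.98)/2 × 0.5 = 18.8
  [6→9]: (36.98+28.66)/2 × 3 = 98.46
  Sum = 257.85 mcg/mL·h
Tail: C_last/k_e = 28.66/0.101 = 283.762
AUC_0→∞ (oral capsule) = 257.85 + 283.762 = 541.612 mcg/mL·h
F = (AUC_ev/D_ev)/(AUC_iv/D_iv) = (541.612/7.5)/(1390/5) = 72.2149/278 = 0.2598

F = 0.260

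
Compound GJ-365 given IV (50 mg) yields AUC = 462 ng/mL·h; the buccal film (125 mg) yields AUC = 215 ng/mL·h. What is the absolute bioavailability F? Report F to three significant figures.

F = (AUC_ev / D_ev) / (AUC_iv / D_iv)
  = (215/125) / (462/50)
  = 1.72 / 9.24 = 0.1861

F = 0.186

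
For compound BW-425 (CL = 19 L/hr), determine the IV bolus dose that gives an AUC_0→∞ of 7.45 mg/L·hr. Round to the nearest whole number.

Dose = 142 mg

Dose_iv = CL × AUC_0→∞
     = 19 × 7.45 = 141.55 mg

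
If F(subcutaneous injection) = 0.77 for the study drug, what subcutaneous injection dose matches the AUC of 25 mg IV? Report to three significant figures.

D_subcutaneous = 32.5 mg

For equal systemic exposure: F × D_ev = D_iv
D_ev = D_iv / F = 25 / 0.77 = 32.4675 mg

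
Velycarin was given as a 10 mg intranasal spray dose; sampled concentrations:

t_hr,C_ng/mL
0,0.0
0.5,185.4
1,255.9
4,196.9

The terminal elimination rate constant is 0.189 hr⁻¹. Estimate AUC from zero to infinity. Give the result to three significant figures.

Trapezoidal AUC_0→4:
  [0→0.5]: (0.0+185.4)/2 × 0.5 = 46.35
  [0.5→1]: (185.4+255.9)/2 × 0.5 = 110.325
  [1→4]: (255.9+196.9)/2 × 3 = 679.2
  Sum = 835.875 ng/mL·hr
Extrapolated tail: C_last / k_e = 196.9 / 0.189 = 1041.799
AUC_0→∞ = 835.875 + 1041.799 = 1877.674 ng/mL·hr

AUC = 1880 ng/mL·hr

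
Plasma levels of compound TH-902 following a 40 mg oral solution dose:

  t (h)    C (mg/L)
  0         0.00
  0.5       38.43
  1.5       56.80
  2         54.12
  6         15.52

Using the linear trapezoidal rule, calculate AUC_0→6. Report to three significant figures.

AUC = 224 mg/L·h

Trapezoidal AUC_0→6:
  [0→0.5]: (0.00+38.43)/2 × 0.5 = 9.6075
  [0.5→1.5]: (38.43+56.80)/2 × 1 = 47.615
  [1.5→2]: (56.80+54.12)/2 × 0.5 = 27.73
  [2→6]: (54.12+15.52)/2 × 4 = 139.28
  Sum = 224.2325 mg/L·h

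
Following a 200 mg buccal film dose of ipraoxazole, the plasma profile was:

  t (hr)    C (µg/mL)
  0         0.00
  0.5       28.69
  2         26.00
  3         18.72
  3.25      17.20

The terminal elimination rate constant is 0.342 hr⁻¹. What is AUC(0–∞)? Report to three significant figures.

AUC = 125 µg/mL·hr

Trapezoidal AUC_0→3.25:
  [0→0.5]: (0.00+28.69)/2 × 0.5 = 7.1725
  [0.5→2]: (28.69+26.00)/2 × 1.5 = 41.0175
  [2→3]: (26.00+18.72)/2 × 1 = 22.36
  [3→3.25]: (18.72+17.20)/2 × 0.25 = 4.49
  Sum = 75.04 µg/mL·hr
Extrapolated tail: C_last / k_e = 17.20 / 0.342 = 50.292
AUC_0→∞ = 75.04 + 50.292 = 125.332 µg/mL·hr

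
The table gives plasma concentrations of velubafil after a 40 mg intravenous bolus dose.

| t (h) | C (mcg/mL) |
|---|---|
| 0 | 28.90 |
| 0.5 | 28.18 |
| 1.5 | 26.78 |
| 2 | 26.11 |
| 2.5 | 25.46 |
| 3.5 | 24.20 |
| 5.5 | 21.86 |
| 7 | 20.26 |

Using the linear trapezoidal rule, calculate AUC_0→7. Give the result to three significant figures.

Trapezoidal AUC_0→7:
  [0→0.5]: (28.90+28.18)/2 × 0.5 = 14.27
  [0.5→1.5]: (28.18+26.78)/2 × 1 = 27.48
  [1.5→2]: (26.78+26.11)/2 × 0.5 = 13.2225
  [2→2.5]: (26.11+25.46)/2 × 0.5 = 12.8925
  [2.5→3.5]: (25.46+24.20)/2 × 1 = 24.83
  [3.5→5.5]: (24.20+21.86)/2 × 2 = 46.06
  [5.5→7]: (21.86+20.26)/2 × 1.5 = 31.59
  Sum = 170.345 mcg/mL·h

AUC = 170 mcg/mL·h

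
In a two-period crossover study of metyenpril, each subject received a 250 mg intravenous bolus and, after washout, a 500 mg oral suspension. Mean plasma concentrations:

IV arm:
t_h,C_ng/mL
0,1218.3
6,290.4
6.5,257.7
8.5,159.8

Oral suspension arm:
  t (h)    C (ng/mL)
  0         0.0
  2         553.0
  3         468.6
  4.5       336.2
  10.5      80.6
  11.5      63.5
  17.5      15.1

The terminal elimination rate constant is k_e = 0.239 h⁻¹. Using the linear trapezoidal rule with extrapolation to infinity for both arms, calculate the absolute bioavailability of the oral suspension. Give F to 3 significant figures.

Trapezoidal AUC_0→8.5 (IV):
  [0→6]: (1218.3+290.4)/2 × 6 = 4526.1
  [6→6.5]: (290.4+257.7)/2 × 0.5 = 137.025
  [6.5→8.5]: (257.7+159.8)/2 × 2 = 417.5
  Sum = 5080.625 ng/mL·h
IV tail: 159.8/0.239 = 668.619; AUC_iv,0→∞ = 5080.625 + 668.619 = 5749.244 ng/mL·h
Trapezoidal AUC_0→17.5 (oral suspension):
  [0→2]: (0.0+553.0)/2 × 2 = 553.0
  [2→3]: (553.0+468.6)/2 × 1 = 510.8
  [3→4.5]: (468.6+336.2)/2 × 1.5 = 603.6
  [4.5→10.5]: (336.2+80.6)/2 × 6 = 1250.4
  [10.5→11.5]: (80.6+63.5)/2 × 1 = 72.05
  [11.5→17.5]: (63.5+15.1)/2 × 6 = 235.8
  Sum = 3225.65 ng/mL·h
oral suspension tail: 15.1/0.239 = 63.180; AUC_ev,0→∞ = 3225.65 + 63.180 = 3288.83 ng/mL·h
F = (AUC_ev/D_ev)/(AUC_iv/D_iv) = (3288.83/500)/(5749.244/250) = 6.57766/22.996976 = 0.2860

F = 0.286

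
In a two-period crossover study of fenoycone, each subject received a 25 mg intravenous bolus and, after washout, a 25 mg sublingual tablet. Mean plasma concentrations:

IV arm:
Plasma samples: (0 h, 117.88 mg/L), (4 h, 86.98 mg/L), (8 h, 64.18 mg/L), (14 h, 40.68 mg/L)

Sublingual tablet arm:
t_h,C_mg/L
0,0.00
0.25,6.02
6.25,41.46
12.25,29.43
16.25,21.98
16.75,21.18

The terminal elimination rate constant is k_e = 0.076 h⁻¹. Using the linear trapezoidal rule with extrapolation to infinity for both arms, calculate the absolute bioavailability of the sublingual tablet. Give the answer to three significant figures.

Trapezoidal AUC_0→14 (IV):
  [0→4]: (117.88+86.98)/2 × 4 = 409.72
  [4→8]: (86.98+64.18)/2 × 4 = 302.32
  [8→14]: (64.18+40.68)/2 × 6 = 314.58
  Sum = 1026.62 mg/L·h
IV tail: 40.68/0.076 = 535.263; AUC_iv,0→∞ = 1026.62 + 535.263 = 1561.883 mg/L·h
Trapezoidal AUC_0→16.75 (sublingual tablet):
  [0→0.25]: (0.00+6.02)/2 × 0.25 = 0.7525
  [0.25→6.25]: (6.02+41.46)/2 × 6 = 142.44
  [6.25→12.25]: (41.46+29.43)/2 × 6 = 212.67
  [12.25→16.25]: (29.43+21.98)/2 × 4 = 102.82
  [16.25→16.75]: (21.98+21.18)/2 × 0.5 = 10.79
  Sum = 469.4725 mg/L·h
sublingual tablet tail: 21.18/0.076 = 278.684; AUC_ev,0→∞ = 469.4725 + 278.684 = 748.1565 mg/L·h
F = (AUC_ev/D_ev)/(AUC_iv/D_iv) = (748.1565/25)/(1561.883/25) = 29.92626/62.47532 = 0.4790

F = 0.479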